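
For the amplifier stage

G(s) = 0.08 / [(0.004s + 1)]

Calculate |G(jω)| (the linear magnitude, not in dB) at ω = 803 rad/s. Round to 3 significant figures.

At ω = 803 rad/s:
pole (1 + j803·0.004) = 1 + j3.212 → |·| ≈ 3.3641, ∠ ≈ 72.71°
|G| = 0.08 · 1 / (3.3641) ≈ 0.023781

0.0238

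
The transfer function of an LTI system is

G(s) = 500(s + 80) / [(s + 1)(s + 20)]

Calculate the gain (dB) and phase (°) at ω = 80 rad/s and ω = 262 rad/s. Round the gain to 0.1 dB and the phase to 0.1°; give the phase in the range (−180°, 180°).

ω = 80: 18.7 dB, -120.2°; ω = 262: 6.0 dB, -102.4°

At s = jω = j80:
zero (s+80): 80 + j80 → |·| = √(80²+80²) = √12800 ≈ 113.14, ∠ = arctan(80/80) ≈ 45.00°
pole (s+1): 1 + j80 → |·| = √(1²+80²) = √6401 ≈ 80.006, ∠ = arctan(80/1) ≈ 89.28°
pole (s+20): 20 + j80 → |·| = √(20²+80²) = √6800 ≈ 82.462, ∠ = arctan(80/20) ≈ 75.96°
|G| = 500 · 113.14 / 6597.5 ≈ 8.5745
Gain = 20 log₁₀(8.5745) ≈ 18.66 dB
∠G = 45.00° − 165.24° = -120.24°

At s = jω = j262:
zero (s+80): 80 + j262 → |·| = √(80²+262²) = √75044 ≈ 273.94, ∠ = arctan(262/80) ≈ 73.02°
pole (s+1): 1 + j262 → |·| = √(1²+262²) = √68645 ≈ 262, ∠ = arctan(262/1) ≈ 89.78°
pole (s+20): 20 + j262 → |·| = √(20²+262²) = √69044 ≈ 262.76, ∠ = arctan(262/20) ≈ 85.63°
|G| = 500 · 273.94 / 68843 ≈ 1.9896
Gain = 20 log₁₀(1.9896) ≈ 5.98 dB
∠G = 73.02° − 175.41° = -102.39°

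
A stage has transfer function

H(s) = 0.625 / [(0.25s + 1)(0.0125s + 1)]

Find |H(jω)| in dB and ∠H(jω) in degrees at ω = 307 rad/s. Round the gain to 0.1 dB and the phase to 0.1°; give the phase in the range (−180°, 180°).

At ω = 307 rad/s:
pole (1 + j307·0.25) = 1 + j76.75 → |·| ≈ 76.757, ∠ ≈ 89.25°
pole (1 + j307·0.0125) = 1 + j3.8375 → |·| ≈ 3.9657, ∠ ≈ 75.39°
|H| = 0.625 · 1 / (76.757 · 3.9657) ≈ 0.0020533
Gain = 20 log₁₀(0.0020533) ≈ -53.75 dB
∠H = (0°) − (89.25° + 75.39°) = -164.64°

-53.8 dB, -164.6°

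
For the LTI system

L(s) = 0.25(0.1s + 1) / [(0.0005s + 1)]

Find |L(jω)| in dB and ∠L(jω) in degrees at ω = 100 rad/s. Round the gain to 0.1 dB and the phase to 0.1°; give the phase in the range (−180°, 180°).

At ω = 100 rad/s:
zero (1 + j100·0.1) = 1 + j10 → |·| ≈ 10.05, ∠ ≈ 84.29°
pole (1 + j100·0.0005) = 1 + j0.05 → |·| ≈ 1.0012, ∠ ≈ 2.86°
|L| = 0.25 · 10.05 / (1.0012) ≈ 2.5095
Gain = 20 log₁₀(2.5095) ≈ 7.99 dB
∠L = (84.29°) − (2.86°) = 81.43°

8.0 dB, 81.4°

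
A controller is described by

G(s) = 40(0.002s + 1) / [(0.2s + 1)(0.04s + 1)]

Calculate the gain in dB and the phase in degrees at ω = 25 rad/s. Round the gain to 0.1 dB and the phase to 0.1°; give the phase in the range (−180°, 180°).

At ω = 25 rad/s:
zero (1 + j25·0.002) = 1 + j0.05 → |·| ≈ 1.0012, ∠ ≈ 2.86°
pole (1 + j25·0.2) = 1 + j5 → |·| ≈ 5.099, ∠ ≈ 78.69°
pole (1 + j25·0.04) = 1 + j1 → |·| ≈ 1.4142, ∠ ≈ 45.00°
|G| = 40 · 1.0012 / (5.099 · 1.4142) ≈ 5.5537
Gain = 20 log₁₀(5.5537) ≈ 14.89 dB
∠G = (2.86°) − (78.69° + 45.00°) = -120.83°

14.9 dB, -120.8°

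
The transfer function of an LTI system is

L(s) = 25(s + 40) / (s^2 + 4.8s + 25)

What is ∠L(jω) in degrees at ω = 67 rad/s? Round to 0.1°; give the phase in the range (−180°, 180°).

At s = jω = j67:
zero (s+40): 40 + j67 → |·| = √(40²+67²) = √6089 ≈ 78.032, ∠ = arctan(67/40) ≈ 59.16°
quadratic: (j67)² + 4.8·j67 + 25 = -4464 + j321.6 → |·| ≈ 4475.6, ∠ ≈ 175.88°
∠L = 59.16° − 175.88° = -116.72°

-116.7°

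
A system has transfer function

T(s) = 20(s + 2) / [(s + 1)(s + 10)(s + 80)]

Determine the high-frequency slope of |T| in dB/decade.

Each pole contributes −20 dB/decade at high frequency; each zero contributes +20 dB/decade.
Net: 1 zero(s) − 3 pole(s) → -40 dB/decade.

-40 dB/decade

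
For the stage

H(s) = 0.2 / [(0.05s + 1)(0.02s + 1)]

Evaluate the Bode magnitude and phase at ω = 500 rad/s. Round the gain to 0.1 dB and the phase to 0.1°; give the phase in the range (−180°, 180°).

-62.0 dB, -172.0°

At ω = 500 rad/s:
pole (1 + j500·0.05) = 1 + j25 → |·| ≈ 25.02, ∠ ≈ 87.71°
pole (1 + j500·0.02) = 1 + j10 → |·| ≈ 10.05, ∠ ≈ 84.29°
|H| = 0.2 · 1 / (25.02 · 10.05) ≈ 0.00079538
Gain = 20 log₁₀(0.00079538) ≈ -61.99 dB
∠H = (0°) − (87.71° + 84.29°) = -172.00°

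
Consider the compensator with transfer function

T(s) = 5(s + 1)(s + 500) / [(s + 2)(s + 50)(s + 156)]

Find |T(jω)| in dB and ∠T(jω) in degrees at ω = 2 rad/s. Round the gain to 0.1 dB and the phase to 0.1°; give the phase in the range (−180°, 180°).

At s = jω = j2:
zero (s+1): 1 + j2 → |·| = √(1²+2²) = √5 ≈ 2.2361, ∠ = arctan(2/1) ≈ 63.43°
zero (s+500): 500 + j2 → |·| = √(500²+2²) = √250004 ≈ 500, ∠ = arctan(2/500) ≈ 0.23°
pole (s+2): 2 + j2 → |·| = √(2²+2²) = √8 ≈ 2.8284, ∠ = arctan(2/2) ≈ 45.00°
pole (s+50): 50 + j2 → |·| = √(50²+2²) = √2504 ≈ 50.04, ∠ = arctan(2/50) ≈ 2.29°
pole (s+156): 156 + j2 → |·| = √(156²+2²) = √24340 ≈ 156.01, ∠ = arctan(2/156) ≈ 0.73°
|T| = 5 · 1118 / 22081 ≈ 0.25316
Gain = 20 log₁₀(0.25316) ≈ -11.93 dB
∠T = 63.66° − 48.02° = 15.64°

-11.9 dB, 15.6°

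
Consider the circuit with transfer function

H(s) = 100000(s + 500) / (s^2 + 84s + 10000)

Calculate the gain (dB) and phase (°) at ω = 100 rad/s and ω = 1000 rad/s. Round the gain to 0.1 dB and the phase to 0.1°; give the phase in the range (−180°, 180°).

ω = 100: 75.7 dB, -78.7°; ω = 1000: 41.0 dB, -111.7°

At s = jω = j100:
zero (s+500): 500 + j100 → |·| = √(500²+100²) = √260000 ≈ 509.9, ∠ = arctan(100/500) ≈ 11.31°
quadratic: (j100)² + 84·j100 + 10000 = 0 + j8400 → |·| ≈ 8400, ∠ ≈ 90.00°
|H| = 100000 · 509.9 / 8400 ≈ 6070.2
Gain = 20 log₁₀(6070.2) ≈ 75.66 dB
∠H = 11.31° − 90.00° = -78.69°

At s = jω = j1000:
zero (s+500): 500 + j1000 → |·| = √(500²+1000²) = √1250000 ≈ 1118, ∠ = arctan(1000/500) ≈ 63.43°
quadratic: (j1000)² + 84·j1000 + 10000 = -990000 + j84000 → |·| ≈ 9.9356e+05, ∠ ≈ 175.15°
|H| = 100000 · 1118 / 9.9356e+05 ≈ 112.52
Gain = 20 log₁₀(112.52) ≈ 41.02 dB
∠H = 63.43° − 175.15° = -111.72°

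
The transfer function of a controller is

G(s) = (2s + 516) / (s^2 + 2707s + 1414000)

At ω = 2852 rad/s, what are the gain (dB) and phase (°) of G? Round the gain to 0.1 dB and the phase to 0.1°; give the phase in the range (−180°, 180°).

Substitute s = j2852:
Numerator: 2(j2852) + 516 = 516 + j5704
Denominator: (j2852)^2 + 2707(j2852) + 1414000 = -6719904 + j7720364
|N| = √(516² + 5704²) ≈ 5727.3, ∠N ≈ 84.83°
|D| = √(6719904² + 7720364²) ≈ 1.0235e+07, ∠D ≈ 131.04°
|G| = 5727.3 / 1.0235e+07 ≈ 0.00055958
Gain = 20 log₁₀(0.00055958) ≈ -65.04 dB
∠G = 84.83° − 131.04° = -46.21°

-65.0 dB, -46.2°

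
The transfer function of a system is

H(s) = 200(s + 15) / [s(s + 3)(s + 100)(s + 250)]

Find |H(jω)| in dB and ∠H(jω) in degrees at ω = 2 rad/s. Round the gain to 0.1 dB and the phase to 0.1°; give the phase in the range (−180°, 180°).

At s = jω = j2:
zero (s+15): 15 + j2 → |·| = √(15²+2²) = √229 ≈ 15.133, ∠ = arctan(2/15) ≈ 7.59°
pole (s+3): 3 + j2 → |·| = √(3²+2²) = √13 ≈ 3.6056, ∠ = arctan(2/3) ≈ 33.69°
pole (s+100): 100 + j2 → |·| = √(100²+2²) = √10004 ≈ 100.02, ∠ = arctan(2/100) ≈ 1.15°
pole (s+250): 250 + j2 → |·| = √(250²+2²) = √62504 ≈ 250.01, ∠ = arctan(2/250) ≈ 0.46°
pole at origin: |s| = 2, ∠ = 90.00° (in denominator)
|H| = 200 · 15.133 / 1.8032e+05 ≈ 0.016785
Gain = 20 log₁₀(0.016785) ≈ -35.50 dB
∠H = 7.59° − 125.30° = -117.71°

-35.5 dB, -117.7°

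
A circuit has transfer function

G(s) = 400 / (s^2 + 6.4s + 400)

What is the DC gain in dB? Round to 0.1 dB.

0.0 dB

G(0) = 400 / 400 = 1
20 log₁₀(1) ≈ 0.00 dB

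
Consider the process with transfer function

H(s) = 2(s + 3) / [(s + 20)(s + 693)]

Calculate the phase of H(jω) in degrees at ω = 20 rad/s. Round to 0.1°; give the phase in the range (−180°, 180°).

34.8°

At s = jω = j20:
zero (s+3): 3 + j20 → |·| = √(3²+20²) = √409 ≈ 20.224, ∠ = arctan(20/3) ≈ 81.47°
pole (s+20): 20 + j20 → |·| = √(20²+20²) = √800 ≈ 28.284, ∠ = arctan(20/20) ≈ 45.00°
pole (s+693): 693 + j20 → |·| = √(693²+20²) = √480649 ≈ 693.29, ∠ = arctan(20/693) ≈ 1.65°
∠H = 81.47° − 46.65° = 34.82°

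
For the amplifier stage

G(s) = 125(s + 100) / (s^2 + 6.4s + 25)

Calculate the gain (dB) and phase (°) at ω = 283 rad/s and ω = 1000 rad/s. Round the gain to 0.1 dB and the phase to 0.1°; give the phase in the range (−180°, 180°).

ω = 283: -6.6 dB, -108.2°; ω = 1000: -18.0 dB, -95.3°

At s = jω = j283:
zero (s+100): 100 + j283 → |·| = √(100²+283²) = √90089 ≈ 300.15, ∠ = arctan(283/100) ≈ 70.54°
quadratic: (j283)² + 6.4·j283 + 25 = -80064 + j1811.2 → |·| ≈ 80084, ∠ ≈ 178.70°
|G| = 125 · 300.15 / 80084 ≈ 0.46849
Gain = 20 log₁₀(0.46849) ≈ -6.59 dB
∠G = 70.54° − 178.70° = -108.16°

At s = jω = j1000:
zero (s+100): 100 + j1000 → |·| = √(100²+1000²) = √1010000 ≈ 1005, ∠ = arctan(1000/100) ≈ 84.29°
quadratic: (j1000)² + 6.4·j1000 + 25 = -999975 + j6400 → |·| ≈ 1e+06, ∠ ≈ 179.63°
|G| = 125 · 1005 / 1e+06 ≈ 0.12562
Gain = 20 log₁₀(0.12562) ≈ -18.02 dB
∠G = 84.29° − 179.63° = -95.34°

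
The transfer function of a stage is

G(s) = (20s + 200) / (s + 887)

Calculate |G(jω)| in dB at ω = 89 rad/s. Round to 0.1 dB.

Substitute s = j89:
Numerator: 20(j89) + 200 = 200 + j1780
Denominator: (j89) + 887 = 887 + j89
|N| = √(200² + 1780²) ≈ 1791.2, ∠N ≈ 83.59°
|D| = √(887² + 89²) ≈ 891.45, ∠D ≈ 5.73°
|G| = 1791.2 / 891.45 ≈ 2.0093
Gain = 20 log₁₀(2.0093) ≈ 6.06 dB

6.1 dB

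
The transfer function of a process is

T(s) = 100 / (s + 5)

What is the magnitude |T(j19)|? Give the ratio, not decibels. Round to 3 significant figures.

Substitute s = j19:
Numerator: 100 = 100 + j0
Denominator: (j19) + 5 = 5 + j19
|N| = √(100² + 0²) ≈ 100, ∠N ≈ 0.00°
|D| = √(5² + 19²) ≈ 19.647, ∠D ≈ 75.26°
|T| = 100 / 19.647 ≈ 5.0898

5.09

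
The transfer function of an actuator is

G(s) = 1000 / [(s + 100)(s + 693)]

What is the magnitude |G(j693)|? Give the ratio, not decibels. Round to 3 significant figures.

At s = jω = j693:
pole (s+100): 100 + j693 → |·| = √(100²+693²) = √490249 ≈ 700.18, ∠ = arctan(693/100) ≈ 81.79°
pole (s+693): 693 + j693 → |·| = √(693²+693²) = √960498 ≈ 980.05, ∠ = arctan(693/693) ≈ 45.00°
|G| = 1000 / 6.8621e+05 ≈ 0.0014573

0.00146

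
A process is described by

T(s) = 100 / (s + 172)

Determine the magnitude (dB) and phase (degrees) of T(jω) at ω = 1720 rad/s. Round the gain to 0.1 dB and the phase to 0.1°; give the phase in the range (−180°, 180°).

Substitute s = j1720:
Numerator: 100 = 100 + j0
Denominator: (j1720) + 172 = 172 + j1720
|N| = √(100² + 0²) ≈ 100, ∠N ≈ 0.00°
|D| = √(172² + 1720²) ≈ 1728.6, ∠D ≈ 84.29°
|T| = 100 / 1728.6 ≈ 0.05785
Gain = 20 log₁₀(0.05785) ≈ -24.75 dB
∠T = 0.00° − 84.29° = -84.29°

-24.8 dB, -84.3°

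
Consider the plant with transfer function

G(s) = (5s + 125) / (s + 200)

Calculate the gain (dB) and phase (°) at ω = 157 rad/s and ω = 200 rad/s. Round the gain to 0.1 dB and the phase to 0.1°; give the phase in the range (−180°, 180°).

ω = 157: 9.9 dB, 42.8°; ω = 200: 11.0 dB, 37.9°

Substitute s = j157:
Numerator: 5(j157) + 125 = 125 + j785
Denominator: (j157) + 200 = 200 + j157
|N| = √(125² + 785²) ≈ 794.89, ∠N ≈ 80.95°
|D| = √(200² + 157²) ≈ 254.26, ∠D ≈ 38.13°
|G| = 794.89 / 254.26 ≈ 3.1263
Gain = 20 log₁₀(3.1263) ≈ 9.90 dB
∠G = 80.95° − 38.13° = 42.82°

Substitute s = j200:
Numerator: 5(j200) + 125 = 125 + j1000
Denominator: (j200) + 200 = 200 + j200
|N| = √(125² + 1000²) ≈ 1007.8, ∠N ≈ 82.87°
|D| = √(200² + 200²) ≈ 282.84, ∠D ≈ 45.00°
|G| = 1007.8 / 282.84 ≈ 3.5631
Gain = 20 log₁₀(3.5631) ≈ 11.04 dB
∠G = 82.87° − 45.00° = 37.87°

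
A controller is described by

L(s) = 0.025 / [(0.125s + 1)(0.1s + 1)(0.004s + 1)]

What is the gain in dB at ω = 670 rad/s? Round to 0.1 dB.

-116.2 dB

At ω = 670 rad/s:
pole (1 + j670·0.125) = 1 + j83.75 → |·| ≈ 83.756, ∠ ≈ 89.32°
pole (1 + j670·0.1) = 1 + j67 → |·| ≈ 67.007, ∠ ≈ 89.14°
pole (1 + j670·0.004) = 1 + j2.68 → |·| ≈ 2.8605, ∠ ≈ 69.54°
|L| = 0.025 · 1 / (83.756 · 67.007 · 2.8605) ≈ 1.5573e-06
Gain = 20 log₁₀(1.5573e-06) ≈ -116.15 dB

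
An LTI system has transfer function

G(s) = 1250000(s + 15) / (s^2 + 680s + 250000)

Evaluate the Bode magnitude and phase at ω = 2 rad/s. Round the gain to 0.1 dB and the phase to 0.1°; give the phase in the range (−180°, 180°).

37.6 dB, 7.3°

At s = jω = j2:
zero (s+15): 15 + j2 → |·| = √(15²+2²) = √229 ≈ 15.133, ∠ = arctan(2/15) ≈ 7.59°
quadratic: (j2)² + 680·j2 + 250000 = 249996 + j1360 → |·| ≈ 2.5e+05, ∠ ≈ 0.31°
|G| = 1250000 · 15.133 / 2.5e+05 ≈ 75.665
Gain = 20 log₁₀(75.665) ≈ 37.58 dB
∠G = 7.59° − 0.31° = 7.28°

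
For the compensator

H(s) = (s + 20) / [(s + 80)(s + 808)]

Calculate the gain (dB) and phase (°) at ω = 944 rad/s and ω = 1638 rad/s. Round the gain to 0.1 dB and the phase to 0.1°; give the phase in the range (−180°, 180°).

ω = 944: -61.9 dB, -45.8°; ω = 1638: -65.2 dB, -61.6°

At s = jω = j944:
zero (s+20): 20 + j944 → |·| = √(20²+944²) = √891536 ≈ 944.21, ∠ = arctan(944/20) ≈ 88.79°
pole (s+80): 80 + j944 → |·| = √(80²+944²) = √897536 ≈ 947.38, ∠ = arctan(944/80) ≈ 85.16°
pole (s+808): 808 + j944 → |·| = √(808²+944²) = √1544000 ≈ 1242.6, ∠ = arctan(944/808) ≈ 49.44°
|H| = 1 · 944.21 / 1.1772e+06 ≈ 0.00080208
Gain = 20 log₁₀(0.00080208) ≈ -61.92 dB
∠H = 88.79° − 134.60° = -45.81°

At s = jω = j1638:
zero (s+20): 20 + j1638 → |·| = √(20²+1638²) = √2683444 ≈ 1638.1, ∠ = arctan(1638/20) ≈ 89.30°
pole (s+80): 80 + j1638 → |·| = √(80²+1638²) = √2689444 ≈ 1640, ∠ = arctan(1638/80) ≈ 87.20°
pole (s+808): 808 + j1638 → |·| = √(808²+1638²) = √3335908 ≈ 1826.4, ∠ = arctan(1638/808) ≈ 63.74°
|H| = 1 · 1638.1 / 2.9953e+06 ≈ 0.00054689
Gain = 20 log₁₀(0.00054689) ≈ -65.24 dB
∠H = 89.30° − 150.94° = -61.64°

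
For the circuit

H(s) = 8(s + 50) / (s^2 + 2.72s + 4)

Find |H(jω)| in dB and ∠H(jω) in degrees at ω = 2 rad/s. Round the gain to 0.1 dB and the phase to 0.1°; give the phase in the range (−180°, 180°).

37.3 dB, -87.7°

At s = jω = j2:
zero (s+50): 50 + j2 → |·| = √(50²+2²) = √2504 ≈ 50.04, ∠ = arctan(2/50) ≈ 2.29°
quadratic: (j2)² + 2.72·j2 + 4 = 0 + j5.44 → |·| ≈ 5.44, ∠ ≈ 90.00°
|H| = 8 · 50.04 / 5.44 ≈ 73.588
Gain = 20 log₁₀(73.588) ≈ 37.34 dB
∠H = 2.29° − 90.00° = -87.71°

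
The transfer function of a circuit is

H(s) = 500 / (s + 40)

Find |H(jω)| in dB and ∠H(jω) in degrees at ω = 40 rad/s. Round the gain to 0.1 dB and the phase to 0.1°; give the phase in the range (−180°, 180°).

18.9 dB, -45.0°

Substitute s = j40:
Numerator: 500 = 500 + j0
Denominator: (j40) + 40 = 40 + j40
|N| = √(500² + 0²) ≈ 500, ∠N ≈ 0.00°
|D| = √(40² + 40²) ≈ 56.569, ∠D ≈ 45.00°
|H| = 500 / 56.569 ≈ 8.8388
Gain = 20 log₁₀(8.8388) ≈ 18.93 dB
∠H = 0.00° − 45.00° = -45.00°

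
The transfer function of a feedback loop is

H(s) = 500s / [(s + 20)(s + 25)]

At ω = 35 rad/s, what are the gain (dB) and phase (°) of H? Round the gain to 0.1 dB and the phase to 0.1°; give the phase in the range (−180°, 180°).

At s = jω = j35:
zero at origin: s = j35 → |·| = 35, ∠ = 90.00°
pole (s+20): 20 + j35 → |·| = √(20²+35²) = √1625 ≈ 40.311, ∠ = arctan(35/20) ≈ 60.26°
pole (s+25): 25 + j35 → |·| = √(25²+35²) = √1850 ≈ 43.012, ∠ = arctan(35/25) ≈ 54.46°
|H| = 500 · 35 / 1733.9 ≈ 10.093
Gain = 20 log₁₀(10.093) ≈ 20.08 dB
∠H = 90.00° − 114.72° = -24.72°

20.1 dB, -24.7°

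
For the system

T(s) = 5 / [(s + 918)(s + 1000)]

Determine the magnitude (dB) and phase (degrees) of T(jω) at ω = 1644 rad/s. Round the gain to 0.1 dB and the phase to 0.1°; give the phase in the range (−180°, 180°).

At s = jω = j1644:
pole (s+918): 918 + j1644 → |·| = √(918²+1644²) = √3545460 ≈ 1882.9, ∠ = arctan(1644/918) ≈ 60.82°
pole (s+1000): 1000 + j1644 → |·| = √(1000²+1644²) = √3702736 ≈ 1924.2, ∠ = arctan(1644/1000) ≈ 58.69°
|T| = 5 / 3.6231e+06 ≈ 1.38e-06
Gain = 20 log₁₀(1.38e-06) ≈ -117.20 dB
∠T = 0.00° − 119.51° = -119.51°

-117.2 dB, -119.5°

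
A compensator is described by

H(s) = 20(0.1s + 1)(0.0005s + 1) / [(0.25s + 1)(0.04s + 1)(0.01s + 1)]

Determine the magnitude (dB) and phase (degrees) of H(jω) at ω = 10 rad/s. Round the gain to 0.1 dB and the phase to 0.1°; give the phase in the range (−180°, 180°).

At ω = 10 rad/s:
zero (1 + j10·0.1) = 1 + j1 → |·| ≈ 1.4142, ∠ ≈ 45.00°
zero (1 + j10·0.0005) = 1 + j0.005 → |·| ≈ 1, ∠ ≈ 0.29°
pole (1 + j10·0.25) = 1 + j2.5 → |·| ≈ 2.6926, ∠ ≈ 68.20°
pole (1 + j10·0.04) = 1 + j0.4 → |·| ≈ 1.077, ∠ ≈ 21.80°
pole (1 + j10·0.01) = 1 + j0.1 → |·| ≈ 1.005, ∠ ≈ 5.71°
|H| = 20 · 1.4142 · 1 / (2.6926 · 1.077 · 1.005) ≈ 9.7048
Gain = 20 log₁₀(9.7048) ≈ 19.74 dB
∠H = (45.00° + 0.29°) − (68.20° + 21.80° + 5.71°) = -50.42°

19.7 dB, -50.4°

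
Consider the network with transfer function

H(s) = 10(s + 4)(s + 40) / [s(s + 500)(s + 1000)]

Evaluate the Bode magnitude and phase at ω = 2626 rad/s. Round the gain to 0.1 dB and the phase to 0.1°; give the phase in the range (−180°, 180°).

-49.1 dB, -59.3°

At s = jω = j2626:
zero (s+4): 4 + j2626 → |·| = √(4²+2626²) = √6895892 ≈ 2626, ∠ = arctan(2626/4) ≈ 89.91°
zero (s+40): 40 + j2626 → |·| = √(40²+2626²) = √6897476 ≈ 2626.3, ∠ = arctan(2626/40) ≈ 89.13°
pole (s+500): 500 + j2626 → |·| = √(500²+2626²) = √7145876 ≈ 2673.2, ∠ = arctan(2626/500) ≈ 79.22°
pole (s+1000): 1000 + j2626 → |·| = √(1000²+2626²) = √7895876 ≈ 2810, ∠ = arctan(2626/1000) ≈ 69.15°
pole at origin: |s| = 2626, ∠ = 90.00° (in denominator)
|H| = 10 · 6.8967e+06 / 1.9726e+10 ≈ 0.0034962
Gain = 20 log₁₀(0.0034962) ≈ -49.13 dB
∠H = 179.04° − 238.37° = -59.33°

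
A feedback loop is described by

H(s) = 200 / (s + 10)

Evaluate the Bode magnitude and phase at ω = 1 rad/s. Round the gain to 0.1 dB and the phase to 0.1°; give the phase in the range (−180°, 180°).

At s = jω = j1:
pole (s+10): 10 + j1 → |·| = √(10²+1²) = √101 ≈ 10.05, ∠ = arctan(1/10) ≈ 5.71°
|H| = 200 / 10.05 ≈ 19.9
Gain = 20 log₁₀(19.9) ≈ 25.98 dB
∠H = 0.00° − 5.71° = -5.71°

26.0 dB, -5.7°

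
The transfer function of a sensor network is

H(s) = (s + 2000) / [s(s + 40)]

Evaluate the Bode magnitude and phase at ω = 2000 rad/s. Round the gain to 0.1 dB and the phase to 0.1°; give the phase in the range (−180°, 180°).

-63.0 dB, -133.9°

At s = jω = j2000:
zero (s+2000): 2000 + j2000 → |·| = √(2000²+2000²) = √8000000 ≈ 2828.4, ∠ = arctan(2000/2000) ≈ 45.00°
pole (s+40): 40 + j2000 → |·| = √(40²+2000²) = √4001600 ≈ 2000.4, ∠ = arctan(2000/40) ≈ 88.85°
pole at origin: |s| = 2000, ∠ = 90.00° (in denominator)
|H| = 1 · 2828.4 / 4.0008e+06 ≈ 0.00070696
Gain = 20 log₁₀(0.00070696) ≈ -63.01 dB
∠H = 45.00° − 178.85° = -133.85°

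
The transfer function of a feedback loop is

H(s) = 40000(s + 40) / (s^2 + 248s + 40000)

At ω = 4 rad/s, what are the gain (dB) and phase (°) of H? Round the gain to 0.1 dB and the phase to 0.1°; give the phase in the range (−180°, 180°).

At s = jω = j4:
zero (s+40): 40 + j4 → |·| = √(40²+4²) = √1616 ≈ 40.2, ∠ = arctan(4/40) ≈ 5.71°
quadratic: (j4)² + 248·j4 + 40000 = 39984 + j992 → |·| ≈ 39996, ∠ ≈ 1.42°
|H| = 40000 · 40.2 / 39996 ≈ 40.204
Gain = 20 log₁₀(40.204) ≈ 32.09 dB
∠H = 5.71° − 1.42° = 4.29°

32.1 dB, 4.3°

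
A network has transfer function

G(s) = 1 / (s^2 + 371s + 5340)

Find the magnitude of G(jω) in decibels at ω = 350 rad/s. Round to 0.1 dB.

Substitute s = j350:
Numerator: 1 = 1 + j0
Denominator: (j350)^2 + 371(j350) + 5340 = -117160 + j129850
|N| = √(1² + 0²) ≈ 1, ∠N ≈ 0.00°
|D| = √(117160² + 129850²) ≈ 1.7489e+05, ∠D ≈ 132.06°
|G| = 1 / 1.7489e+05 ≈ 5.7179e-06
Gain = 20 log₁₀(5.7179e-06) ≈ -104.86 dB

-104.9 dB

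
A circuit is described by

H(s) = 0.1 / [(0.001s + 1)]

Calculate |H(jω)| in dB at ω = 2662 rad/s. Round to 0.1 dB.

At ω = 2662 rad/s:
pole (1 + j2662·0.001) = 1 + j2.662 → |·| ≈ 2.8436, ∠ ≈ 69.41°
|H| = 0.1 · 1 / (2.8436) ≈ 0.035167
Gain = 20 log₁₀(0.035167) ≈ -29.08 dB

-29.1 dB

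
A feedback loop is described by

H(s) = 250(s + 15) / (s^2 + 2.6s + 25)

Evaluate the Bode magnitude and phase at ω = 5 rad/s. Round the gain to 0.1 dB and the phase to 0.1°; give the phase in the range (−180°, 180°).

At s = jω = j5:
zero (s+15): 15 + j5 → |·| = √(15²+5²) = √250 ≈ 15.811, ∠ = arctan(5/15) ≈ 18.43°
quadratic: (j5)² + 2.6·j5 + 25 = 0 + j13 → |·| ≈ 13, ∠ ≈ 90.00°
|H| = 250 · 15.811 / 13 ≈ 304.06
Gain = 20 log₁₀(304.06) ≈ 49.66 dB
∠H = 18.43° − 90.00° = -71.57°

49.7 dB, -71.6°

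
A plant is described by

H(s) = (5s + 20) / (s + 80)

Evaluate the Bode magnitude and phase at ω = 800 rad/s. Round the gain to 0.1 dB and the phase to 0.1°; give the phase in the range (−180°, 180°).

Substitute s = j800:
Numerator: 5(j800) + 20 = 20 + j4000
Denominator: (j800) + 80 = 80 + j800
|N| = √(20² + 4000²) ≈ 4000, ∠N ≈ 89.71°
|D| = √(80² + 800²) ≈ 803.99, ∠D ≈ 84.29°
|H| = 4000 / 803.99 ≈ 4.9752
Gain = 20 log₁₀(4.9752) ≈ 13.94 dB
∠H = 89.71° − 84.29° = 5.42°

13.9 dB, 5.4°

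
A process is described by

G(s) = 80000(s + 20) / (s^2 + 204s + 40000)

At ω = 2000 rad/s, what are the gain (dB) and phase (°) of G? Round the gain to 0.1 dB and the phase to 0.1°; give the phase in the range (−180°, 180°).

At s = jω = j2000:
zero (s+20): 20 + j2000 → |·| = √(20²+2000²) = √4000400 ≈ 2000.1, ∠ = arctan(2000/20) ≈ 89.43°
quadratic: (j2000)² + 204·j2000 + 40000 = -3960000 + j408000 → |·| ≈ 3.981e+06, ∠ ≈ 174.12°
|G| = 80000 · 2000.1 / 3.981e+06 ≈ 40.193
Gain = 20 log₁₀(40.193) ≈ 32.08 dB
∠G = 89.43° − 174.12° = -84.69°

32.1 dB, -84.7°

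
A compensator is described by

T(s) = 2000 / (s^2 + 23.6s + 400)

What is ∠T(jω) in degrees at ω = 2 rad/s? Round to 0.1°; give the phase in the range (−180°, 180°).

-6.8°

At s = jω = j2:
quadratic: (j2)² + 23.6·j2 + 400 = 396 + j47.2 → |·| ≈ 398.8, ∠ ≈ 6.80°
∠T = 0.00° − 6.80° = -6.80°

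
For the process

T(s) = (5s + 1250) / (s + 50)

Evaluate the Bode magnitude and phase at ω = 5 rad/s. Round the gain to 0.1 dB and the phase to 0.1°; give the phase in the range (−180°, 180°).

Substitute s = j5:
Numerator: 5(j5) + 1250 = 1250 + j25
Denominator: (j5) + 50 = 50 + j5
|N| = √(1250² + 25²) ≈ 1250.2, ∠N ≈ 1.15°
|D| = √(50² + 5²) ≈ 50.249, ∠D ≈ 5.71°
|T| = 1250.2 / 50.249 ≈ 24.88
Gain = 20 log₁₀(24.88) ≈ 27.92 dB
∠T = 1.15° − 5.71° = -4.56°

27.9 dB, -4.6°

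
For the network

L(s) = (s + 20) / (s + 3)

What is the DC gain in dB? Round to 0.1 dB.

16.5 dB

L(0) = 20 / 3 ≈ 6.6667
20 log₁₀(6.6667) ≈ 16.48 dB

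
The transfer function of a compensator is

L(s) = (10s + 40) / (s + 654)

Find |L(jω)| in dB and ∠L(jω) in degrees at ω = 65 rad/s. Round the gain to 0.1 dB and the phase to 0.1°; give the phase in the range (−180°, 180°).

Substitute s = j65:
Numerator: 10(j65) + 40 = 40 + j650
Denominator: (j65) + 654 = 654 + j65
|N| = √(40² + 650²) ≈ 651.23, ∠N ≈ 86.48°
|D| = √(654² + 65²) ≈ 657.22, ∠D ≈ 5.68°
|L| = 651.23 / 657.22 ≈ 0.99089
Gain = 20 log₁₀(0.99089) ≈ -0.08 dB
∠L = 86.48° − 5.68° = 80.80°

-0.1 dB, 80.8°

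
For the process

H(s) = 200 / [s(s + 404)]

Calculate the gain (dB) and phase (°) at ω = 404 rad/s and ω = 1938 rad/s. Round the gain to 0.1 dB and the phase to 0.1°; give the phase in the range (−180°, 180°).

ω = 404: -61.2 dB, -135.0°; ω = 1938: -85.7 dB, -168.2°

At s = jω = j404:
pole (s+404): 404 + j404 → |·| = √(404²+404²) = √326432 ≈ 571.34, ∠ = arctan(404/404) ≈ 45.00°
pole at origin: |s| = 404, ∠ = 90.00° (in denominator)
|H| = 200 / 2.3082e+05 ≈ 0.00086648
Gain = 20 log₁₀(0.00086648) ≈ -61.24 dB
∠H = 0.00° − 135.00° = -135.00°

At s = jω = j1938:
pole (s+404): 404 + j1938 → |·| = √(404²+1938²) = √3919060 ≈ 1979.7, ∠ = arctan(1938/404) ≈ 78.22°
pole at origin: |s| = 1938, ∠ = 90.00° (in denominator)
|H| = 200 / 3.8367e+06 ≈ 5.2128e-05
Gain = 20 log₁₀(5.2128e-05) ≈ -85.66 dB
∠H = 0.00° − 168.22° = -168.22°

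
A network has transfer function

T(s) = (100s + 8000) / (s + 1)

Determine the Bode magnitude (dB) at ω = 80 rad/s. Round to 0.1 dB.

43.0 dB

Substitute s = j80:
Numerator: 100(j80) + 8000 = 8000 + j8000
Denominator: (j80) + 1 = 1 + j80
|N| = √(8000² + 8000²) ≈ 11314, ∠N ≈ 45.00°
|D| = √(1² + 80²) ≈ 80.006, ∠D ≈ 89.28°
|T| = 11314 / 80.006 ≈ 141.41
Gain = 20 log₁₀(141.41) ≈ 43.01 dB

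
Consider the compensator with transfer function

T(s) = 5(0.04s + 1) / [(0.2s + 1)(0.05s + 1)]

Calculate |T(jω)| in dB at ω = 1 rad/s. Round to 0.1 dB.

At ω = 1 rad/s:
zero (1 + j1·0.04) = 1 + j0.04 → |·| ≈ 1.0008, ∠ ≈ 2.29°
pole (1 + j1·0.2) = 1 + j0.2 → |·| ≈ 1.0198, ∠ ≈ 11.31°
pole (1 + j1·0.05) = 1 + j0.05 → |·| ≈ 1.0012, ∠ ≈ 2.86°
|T| = 5 · 1.0008 / (1.0198 · 1.0012) ≈ 4.901
Gain = 20 log₁₀(4.901) ≈ 13.81 dB

13.8 dB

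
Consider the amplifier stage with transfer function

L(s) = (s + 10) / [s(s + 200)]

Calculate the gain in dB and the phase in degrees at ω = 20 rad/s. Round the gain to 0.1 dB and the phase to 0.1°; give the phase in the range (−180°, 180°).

-45.1 dB, -32.3°

At s = jω = j20:
zero (s+10): 10 + j20 → |·| = √(10²+20²) = √500 ≈ 22.361, ∠ = arctan(20/10) ≈ 63.43°
pole (s+200): 200 + j20 → |·| = √(200²+20²) = √40400 ≈ 201, ∠ = arctan(20/200) ≈ 5.71°
pole at origin: |s| = 20, ∠ = 90.00° (in denominator)
|L| = 1 · 22.361 / 4020 ≈ 0.0055624
Gain = 20 log₁₀(0.0055624) ≈ -45.09 dB
∠L = 63.43° − 95.71° = -32.28°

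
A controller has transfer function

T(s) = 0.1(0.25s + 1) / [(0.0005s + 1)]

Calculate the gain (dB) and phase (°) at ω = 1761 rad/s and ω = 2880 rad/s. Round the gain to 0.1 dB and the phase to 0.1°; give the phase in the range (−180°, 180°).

At ω = 1761 rad/s:
zero (1 + j1761·0.25) = 1 + j440.25 → |·| ≈ 440.25, ∠ ≈ 89.87°
pole (1 + j1761·0.0005) = 1 + j0.8805 → |·| ≈ 1.3324, ∠ ≈ 41.36°
|T| = 0.1 · 440.25 / (1.3324) ≈ 33.042
Gain = 20 log₁₀(33.042) ≈ 30.38 dB
∠T = (89.87°) − (41.36°) = 48.51°

At ω = 2880 rad/s:
zero (1 + j2880·0.25) = 1 + j720 → |·| ≈ 720, ∠ ≈ 89.92°
pole (1 + j2880·0.0005) = 1 + j1.44 → |·| ≈ 1.7532, ∠ ≈ 55.22°
|T| = 0.1 · 720 / (1.7532) ≈ 41.068
Gain = 20 log₁₀(41.068) ≈ 32.27 dB
∠T = (89.92°) − (55.22°) = 34.70°

ω = 1761: 30.4 dB, 48.5°; ω = 2880: 32.3 dB, 34.7°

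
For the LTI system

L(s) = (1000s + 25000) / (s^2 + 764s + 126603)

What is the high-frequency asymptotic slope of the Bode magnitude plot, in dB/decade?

Each pole contributes −20 dB/decade at high frequency; each zero contributes +20 dB/decade.
Net: 1 zero(s) − 2 pole(s) → -20 dB/decade.

-20 dB/decade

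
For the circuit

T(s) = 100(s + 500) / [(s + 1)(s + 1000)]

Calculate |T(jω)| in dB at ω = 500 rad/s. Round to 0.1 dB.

-18.0 dB

At s = jω = j500:
zero (s+500): 500 + j500 → |·| = √(500²+500²) = √500000 ≈ 707.11, ∠ = arctan(500/500) ≈ 45.00°
pole (s+1): 1 + j500 → |·| = √(1²+500²) = √250001 ≈ 500, ∠ = arctan(500/1) ≈ 89.89°
pole (s+1000): 1000 + j500 → |·| = √(1000²+500²) = √1250000 ≈ 1118, ∠ = arctan(500/1000) ≈ 26.57°
|T| = 100 · 707.11 / 5.59e+05 ≈ 0.1265
Gain = 20 log₁₀(0.1265) ≈ -17.96 dB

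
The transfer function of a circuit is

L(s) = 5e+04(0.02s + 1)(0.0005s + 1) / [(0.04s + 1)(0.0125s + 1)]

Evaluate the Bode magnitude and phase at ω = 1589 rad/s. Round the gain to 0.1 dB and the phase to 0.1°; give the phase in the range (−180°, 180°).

64.1 dB, -49.6°

At ω = 1589 rad/s:
zero (1 + j1589·0.02) = 1 + j31.78 → |·| ≈ 31.796, ∠ ≈ 88.20°
zero (1 + j1589·0.0005) = 1 + j0.7945 → |·| ≈ 1.2772, ∠ ≈ 38.47°
pole (1 + j1589·0.04) = 1 + j63.56 → |·| ≈ 63.568, ∠ ≈ 89.10°
pole (1 + j1589·0.0125) = 1 + j19.8625 → |·| ≈ 19.888, ∠ ≈ 87.12°
|L| = 5e+04 · 31.796 · 1.2772 / (63.568 · 19.888) ≈ 1606.1
Gain = 20 log₁₀(1606.1) ≈ 64.12 dB
∠L = (88.20° + 38.47°) − (89.10° + 87.12°) = -49.55°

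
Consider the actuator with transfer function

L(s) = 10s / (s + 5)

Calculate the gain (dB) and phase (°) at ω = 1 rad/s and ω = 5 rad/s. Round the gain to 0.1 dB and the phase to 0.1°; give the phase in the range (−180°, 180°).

At s = jω = j1:
zero at origin: s = j1 → |·| = 1, ∠ = 90.00°
pole (s+5): 5 + j1 → |·| = √(5²+1²) = √26 ≈ 5.099, ∠ = arctan(1/5) ≈ 11.31°
|L| = 10 · 1 / 5.099 ≈ 1.9612
Gain = 20 log₁₀(1.9612) ≈ 5.85 dB
∠L = 90.00° − 11.31° = 78.69°

At s = jω = j5:
zero at origin: s = j5 → |·| = 5, ∠ = 90.00°
pole (s+5): 5 + j5 → |·| = √(5²+5²) = √50 ≈ 7.0711, ∠ = arctan(5/5) ≈ 45.00°
|L| = 10 · 5 / 7.0711 ≈ 7.071
Gain = 20 log₁₀(7.071) ≈ 16.99 dB
∠L = 90.00° − 45.00° = 45.00°

ω = 1: 5.9 dB, 78.7°; ω = 5: 17.0 dB, 45.0°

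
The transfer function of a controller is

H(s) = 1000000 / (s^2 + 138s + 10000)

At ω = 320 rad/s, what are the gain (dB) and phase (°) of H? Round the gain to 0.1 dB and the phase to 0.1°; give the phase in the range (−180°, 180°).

19.8 dB, -154.5°

At s = jω = j320:
quadratic: (j320)² + 138·j320 + 10000 = -92400 + j44160 → |·| ≈ 1.0241e+05, ∠ ≈ 154.46°
|H| = 1000000 / 1.0241e+05 ≈ 9.7647
Gain = 20 log₁₀(9.7647) ≈ 19.79 dB
∠H = 0.00° − 154.46° = -154.46°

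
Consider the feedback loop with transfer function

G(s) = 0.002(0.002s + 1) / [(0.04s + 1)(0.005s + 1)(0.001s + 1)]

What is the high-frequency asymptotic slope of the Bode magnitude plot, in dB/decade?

Each pole contributes −20 dB/decade at high frequency; each zero contributes +20 dB/decade.
Net: 1 zero(s) − 3 pole(s) → -40 dB/decade.

-40 dB/decade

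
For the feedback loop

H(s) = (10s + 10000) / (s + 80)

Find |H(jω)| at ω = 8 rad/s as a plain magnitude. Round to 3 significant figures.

124

Substitute s = j8:
Numerator: 10(j8) + 10000 = 10000 + j80
Denominator: (j8) + 80 = 80 + j8
|N| = √(10000² + 80²) ≈ 10000, ∠N ≈ 0.46°
|D| = √(80² + 8²) ≈ 80.399, ∠D ≈ 5.71°
|H| = 10000 / 80.399 ≈ 124.38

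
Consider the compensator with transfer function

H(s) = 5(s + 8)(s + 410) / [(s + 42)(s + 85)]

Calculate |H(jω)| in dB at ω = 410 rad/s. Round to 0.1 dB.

At s = jω = j410:
zero (s+8): 8 + j410 → |·| = √(8²+410²) = √168164 ≈ 410.08, ∠ = arctan(410/8) ≈ 88.88°
zero (s+410): 410 + j410 → |·| = √(410²+410²) = √336200 ≈ 579.83, ∠ = arctan(410/410) ≈ 45.00°
pole (s+42): 42 + j410 → |·| = √(42²+410²) = √169864 ≈ 412.15, ∠ = arctan(410/42) ≈ 84.15°
pole (s+85): 85 + j410 → |·| = √(85²+410²) = √175325 ≈ 418.72, ∠ = arctan(410/85) ≈ 78.29°
|H| = 5 · 2.3778e+05 / 1.7258e+05 ≈ 6.889
Gain = 20 log₁₀(6.889) ≈ 16.76 dB

16.8 dB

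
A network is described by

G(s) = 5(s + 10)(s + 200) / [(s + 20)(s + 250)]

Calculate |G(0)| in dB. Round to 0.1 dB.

6.0 dB

G(0) = 5·10·200 / (20·250) = 2
20 log₁₀(2) ≈ 6.02 dB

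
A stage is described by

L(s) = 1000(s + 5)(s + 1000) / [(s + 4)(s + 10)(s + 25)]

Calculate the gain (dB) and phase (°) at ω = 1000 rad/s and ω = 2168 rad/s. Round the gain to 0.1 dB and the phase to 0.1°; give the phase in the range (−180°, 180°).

ω = 1000: 3.0 dB, -133.1°; ω = 2168: -5.9 dB, -113.9°

At s = jω = j1000:
zero (s+5): 5 + j1000 → |·| = √(5²+1000²) = √1000025 ≈ 1000, ∠ = arctan(1000/5) ≈ 89.71°
zero (s+1000): 1000 + j1000 → |·| = √(1000²+1000²) = √2000000 ≈ 1414.2, ∠ = arctan(1000/1000) ≈ 45.00°
pole (s+4): 4 + j1000 → |·| = √(4²+1000²) = √1000016 ≈ 1000, ∠ = arctan(1000/4) ≈ 89.77°
pole (s+10): 10 + j1000 → |·| = √(10²+1000²) = √1000100 ≈ 1000, ∠ = arctan(1000/10) ≈ 89.43°
pole (s+25): 25 + j1000 → |·| = √(25²+1000²) = √1000625 ≈ 1000.3, ∠ = arctan(1000/25) ≈ 88.57°
|L| = 1000 · 1.4142e+06 / 1.0003e+09 ≈ 1.4138
Gain = 20 log₁₀(1.4138) ≈ 3.01 dB
∠L = 134.71° − 267.77° = -133.06°

At s = jω = j2168:
zero (s+5): 5 + j2168 → |·| = √(5²+2168²) = √4700249 ≈ 2168, ∠ = arctan(2168/5) ≈ 89.87°
zero (s+1000): 1000 + j2168 → |·| = √(1000²+2168²) = √5700224 ≈ 2387.5, ∠ = arctan(2168/1000) ≈ 65.24°
pole (s+4): 4 + j2168 → |·| = √(4²+2168²) = √4700240 ≈ 2168, ∠ = arctan(2168/4) ≈ 89.89°
pole (s+10): 10 + j2168 → |·| = √(10²+2168²) = √4700324 ≈ 2168, ∠ = arctan(2168/10) ≈ 89.74°
pole (s+25): 25 + j2168 → |·| = √(25²+2168²) = √4700849 ≈ 2168.1, ∠ = arctan(2168/25) ≈ 89.34°
|L| = 1000 · 5.1761e+06 / 1.0191e+10 ≈ 0.50791
Gain = 20 log₁₀(0.50791) ≈ -5.88 dB
∠L = 155.11° − 268.97° = -113.86°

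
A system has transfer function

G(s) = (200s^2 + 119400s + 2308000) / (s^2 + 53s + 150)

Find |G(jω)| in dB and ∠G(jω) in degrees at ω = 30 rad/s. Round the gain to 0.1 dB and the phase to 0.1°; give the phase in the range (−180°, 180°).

67.5 dB, -56.0°

Substitute s = j30:
Numerator: 200(j30)^2 + 119400(j30) + 2308000 = 2128000 + j3582000
Denominator: (j30)^2 + 53(j30) + 150 = -750 + j1590
|N| = √(2128000² + 3582000²) ≈ 4.1664e+06, ∠N ≈ 59.29°
|D| = √(750² + 1590²) ≈ 1758, ∠D ≈ 115.25°
|G| = 4.1664e+06 / 1758 ≈ 2370
Gain = 20 log₁₀(2370) ≈ 67.49 dB
∠G = 59.29° − 115.25° = -55.96°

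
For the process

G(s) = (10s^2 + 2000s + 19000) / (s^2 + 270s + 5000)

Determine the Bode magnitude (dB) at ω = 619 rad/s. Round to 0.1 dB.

19.7 dB

Substitute s = j619:
Numerator: 10(j619)^2 + 2000(j619) + 19000 = -3812610 + j1238000
Denominator: (j619)^2 + 270(j619) + 5000 = -378161 + j167130
|N| = √(3812610² + 1238000²) ≈ 4.0086e+06, ∠N ≈ 162.01°
|D| = √(378161² + 167130²) ≈ 4.1345e+05, ∠D ≈ 156.16°
|G| = 4.0086e+06 / 4.1345e+05 ≈ 9.6955
Gain = 20 log₁₀(9.6955) ≈ 19.73 dB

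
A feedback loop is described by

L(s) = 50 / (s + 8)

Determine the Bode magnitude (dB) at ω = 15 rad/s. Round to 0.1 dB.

9.4 dB

Substitute s = j15:
Numerator: 50 = 50 + j0
Denominator: (j15) + 8 = 8 + j15
|N| = √(50² + 0²) ≈ 50, ∠N ≈ 0.00°
|D| = √(8² + 15²) ≈ 17, ∠D ≈ 61.93°
|L| = 50 / 17 ≈ 2.9412
Gain = 20 log₁₀(2.9412) ≈ 9.37 dB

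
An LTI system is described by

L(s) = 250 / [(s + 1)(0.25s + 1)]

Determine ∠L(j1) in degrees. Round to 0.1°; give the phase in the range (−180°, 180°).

At ω = 1 rad/s:
pole (1 + j1·1) = 1 + j1 → |·| ≈ 1.4142, ∠ ≈ 45.00°
pole (1 + j1·0.25) = 1 + j0.25 → |·| ≈ 1.0308, ∠ ≈ 14.04°
∠L = (0°) − (45.00° + 14.04°) = -59.04°

-59.0°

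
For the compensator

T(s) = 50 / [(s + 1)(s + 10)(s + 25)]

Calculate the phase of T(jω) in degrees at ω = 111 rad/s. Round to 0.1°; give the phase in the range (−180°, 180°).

At s = jω = j111:
pole (s+1): 1 + j111 → |·| = √(1²+111²) = √12322 ≈ 111, ∠ = arctan(111/1) ≈ 89.48°
pole (s+10): 10 + j111 → |·| = √(10²+111²) = √12421 ≈ 111.45, ∠ = arctan(111/10) ≈ 84.85°
pole (s+25): 25 + j111 → |·| = √(25²+111²) = √12946 ≈ 113.78, ∠ = arctan(111/25) ≈ 77.31°
∠T = 0.00° − 251.64° = -251.64° ≡ 108.36° (principal value)

108.4°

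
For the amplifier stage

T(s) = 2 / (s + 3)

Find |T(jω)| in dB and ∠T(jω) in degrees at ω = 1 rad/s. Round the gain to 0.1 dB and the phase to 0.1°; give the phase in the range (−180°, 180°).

-4.0 dB, -18.4°

At s = jω = j1:
pole (s+3): 3 + j1 → |·| = √(3²+1²) = √10 ≈ 3.1623, ∠ = arctan(1/3) ≈ 18.43°
|T| = 2 / 3.1623 ≈ 0.63245
Gain = 20 log₁₀(0.63245) ≈ -3.98 dB
∠T = 0.00° − 18.43° = -18.43°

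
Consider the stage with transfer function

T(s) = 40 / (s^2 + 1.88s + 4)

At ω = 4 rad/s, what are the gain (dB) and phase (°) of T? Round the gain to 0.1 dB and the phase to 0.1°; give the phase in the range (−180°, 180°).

9.0 dB, -147.9°

At s = jω = j4:
quadratic: (j4)² + 1.88·j4 + 4 = -12 + j7.52 → |·| ≈ 14.162, ∠ ≈ 147.93°
|T| = 40 / 14.162 ≈ 2.8245
Gain = 20 log₁₀(2.8245) ≈ 9.02 dB
∠T = 0.00° − 147.93° = -147.93°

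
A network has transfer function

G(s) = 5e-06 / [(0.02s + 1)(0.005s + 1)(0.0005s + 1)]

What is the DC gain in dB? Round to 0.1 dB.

-106.0 dB

G(0) = 5e-06 · 1 / 1 = 5e-06
20 log₁₀(5e-06) ≈ -106.02 dB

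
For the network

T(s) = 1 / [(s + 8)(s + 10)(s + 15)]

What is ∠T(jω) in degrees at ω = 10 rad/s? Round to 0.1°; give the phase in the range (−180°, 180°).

At s = jω = j10:
pole (s+8): 8 + j10 → |·| = √(8²+10²) = √164 ≈ 12.806, ∠ = arctan(10/8) ≈ 51.34°
pole (s+10): 10 + j10 → |·| = √(10²+10²) = √200 ≈ 14.142, ∠ = arctan(10/10) ≈ 45.00°
pole (s+15): 15 + j10 → |·| = √(15²+10²) = √325 ≈ 18.028, ∠ = arctan(10/15) ≈ 33.69°
∠T = 0.00° − 130.03° = -130.03°

-130.0°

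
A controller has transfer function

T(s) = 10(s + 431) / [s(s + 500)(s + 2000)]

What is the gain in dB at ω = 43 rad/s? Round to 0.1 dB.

At s = jω = j43:
zero (s+431): 431 + j43 → |·| = √(431²+43²) = √187610 ≈ 433.14, ∠ = arctan(43/431) ≈ 5.70°
pole (s+500): 500 + j43 → |·| = √(500²+43²) = √251849 ≈ 501.85, ∠ = arctan(43/500) ≈ 4.92°
pole (s+2000): 2000 + j43 → |·| = √(2000²+43²) = √4001849 ≈ 2000.5, ∠ = arctan(43/2000) ≈ 1.23°
pole at origin: |s| = 43, ∠ = 90.00° (in denominator)
|T| = 10 · 433.14 / 4.317e+07 ≈ 0.00010033
Gain = 20 log₁₀(0.00010033) ≈ -79.97 dB

-80.0 dB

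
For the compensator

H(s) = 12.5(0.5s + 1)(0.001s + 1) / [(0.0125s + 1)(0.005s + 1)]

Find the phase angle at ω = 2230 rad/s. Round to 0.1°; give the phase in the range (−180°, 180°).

At ω = 2230 rad/s:
zero (1 + j2230·0.5) = 1 + j1115 → |·| ≈ 1115, ∠ ≈ 89.95°
zero (1 + j2230·0.001) = 1 + j2.23 → |·| ≈ 2.444, ∠ ≈ 65.85°
pole (1 + j2230·0.0125) = 1 + j27.875 → |·| ≈ 27.893, ∠ ≈ 87.95°
pole (1 + j2230·0.005) = 1 + j11.15 → |·| ≈ 11.195, ∠ ≈ 84.88°
∠H = (89.95° + 65.85°) − (87.95° + 84.88°) = -17.03°

-17.0°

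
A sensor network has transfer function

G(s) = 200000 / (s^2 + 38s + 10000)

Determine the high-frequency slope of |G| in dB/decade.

Each pole contributes −20 dB/decade at high frequency; each zero contributes +20 dB/decade.
Net: 0 zero(s) − 2 pole(s) → -40 dB/decade.

-40 dB/decade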